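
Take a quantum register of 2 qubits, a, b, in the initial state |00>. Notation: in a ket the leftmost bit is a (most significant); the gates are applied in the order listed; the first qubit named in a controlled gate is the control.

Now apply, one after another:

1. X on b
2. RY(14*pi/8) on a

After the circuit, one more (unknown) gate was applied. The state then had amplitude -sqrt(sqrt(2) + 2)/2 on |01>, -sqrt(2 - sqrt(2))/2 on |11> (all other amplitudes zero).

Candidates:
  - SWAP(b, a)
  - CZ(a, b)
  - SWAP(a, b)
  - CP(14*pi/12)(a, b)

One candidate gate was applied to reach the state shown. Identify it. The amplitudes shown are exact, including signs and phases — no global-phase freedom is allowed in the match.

The unique candidate consistent with the amplitudes is CZ(a, b).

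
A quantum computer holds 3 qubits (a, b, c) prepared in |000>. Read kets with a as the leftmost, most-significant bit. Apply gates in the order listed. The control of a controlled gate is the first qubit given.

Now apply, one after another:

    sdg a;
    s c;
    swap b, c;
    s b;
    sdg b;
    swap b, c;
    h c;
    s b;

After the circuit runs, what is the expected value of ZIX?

The observable ZIX averages to 1. Key observation: steps 3-6 multiply out to the identity, so the circuit reduces to the remaining gates.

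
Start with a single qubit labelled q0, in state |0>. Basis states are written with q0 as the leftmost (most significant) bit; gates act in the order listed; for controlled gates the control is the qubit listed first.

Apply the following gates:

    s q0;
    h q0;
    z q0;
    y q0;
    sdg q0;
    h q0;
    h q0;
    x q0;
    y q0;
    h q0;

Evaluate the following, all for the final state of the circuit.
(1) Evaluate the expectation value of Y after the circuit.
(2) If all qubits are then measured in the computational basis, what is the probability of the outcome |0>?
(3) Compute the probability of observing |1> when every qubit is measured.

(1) The expectation value of Y is -1. Key observation: the block from step 6 through step 7 cancels to the identity and can be dropped.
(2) The probability of measuring |0> is 1/2.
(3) A full measurement returns |1> with probability 1/2.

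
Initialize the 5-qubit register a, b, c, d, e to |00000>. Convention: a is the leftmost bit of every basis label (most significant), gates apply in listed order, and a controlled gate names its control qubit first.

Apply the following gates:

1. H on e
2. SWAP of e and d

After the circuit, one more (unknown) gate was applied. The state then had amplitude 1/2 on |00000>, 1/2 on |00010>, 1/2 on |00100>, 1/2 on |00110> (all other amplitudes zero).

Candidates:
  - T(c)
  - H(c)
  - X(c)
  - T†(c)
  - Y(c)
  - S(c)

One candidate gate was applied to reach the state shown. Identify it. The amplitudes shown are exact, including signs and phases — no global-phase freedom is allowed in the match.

The unique candidate consistent with the amplitudes is H(c).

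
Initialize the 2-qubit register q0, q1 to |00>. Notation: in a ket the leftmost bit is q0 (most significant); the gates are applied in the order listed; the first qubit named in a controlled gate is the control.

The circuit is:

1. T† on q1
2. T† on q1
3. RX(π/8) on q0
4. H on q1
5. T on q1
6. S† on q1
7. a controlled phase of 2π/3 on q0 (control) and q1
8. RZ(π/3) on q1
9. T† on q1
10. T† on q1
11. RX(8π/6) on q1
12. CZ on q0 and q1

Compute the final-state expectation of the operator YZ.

The observable YZ averages to -sqrt(2 - sqrt(2))/8.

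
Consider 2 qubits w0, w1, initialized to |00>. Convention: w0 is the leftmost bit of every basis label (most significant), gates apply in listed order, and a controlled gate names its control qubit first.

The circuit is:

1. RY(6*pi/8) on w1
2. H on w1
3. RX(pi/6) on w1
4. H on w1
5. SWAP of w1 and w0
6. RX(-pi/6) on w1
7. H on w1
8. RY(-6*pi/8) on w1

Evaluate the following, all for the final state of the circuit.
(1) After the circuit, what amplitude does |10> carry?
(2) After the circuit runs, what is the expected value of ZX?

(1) |10> carries amplitude sqrt(3)/8 + 1/4 + sqrt(2)/4 + I/8 in the final state.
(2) The observable ZX averages to sqrt(3)/4.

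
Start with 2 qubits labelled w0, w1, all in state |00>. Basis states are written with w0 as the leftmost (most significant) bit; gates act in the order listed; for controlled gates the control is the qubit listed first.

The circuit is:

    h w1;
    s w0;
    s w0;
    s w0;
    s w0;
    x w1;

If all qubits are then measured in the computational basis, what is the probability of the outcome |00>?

The probability of measuring |00> is 1/2. Key observation: gates 2-5 undo each other exactly, leaving only the rest of the circuit to track.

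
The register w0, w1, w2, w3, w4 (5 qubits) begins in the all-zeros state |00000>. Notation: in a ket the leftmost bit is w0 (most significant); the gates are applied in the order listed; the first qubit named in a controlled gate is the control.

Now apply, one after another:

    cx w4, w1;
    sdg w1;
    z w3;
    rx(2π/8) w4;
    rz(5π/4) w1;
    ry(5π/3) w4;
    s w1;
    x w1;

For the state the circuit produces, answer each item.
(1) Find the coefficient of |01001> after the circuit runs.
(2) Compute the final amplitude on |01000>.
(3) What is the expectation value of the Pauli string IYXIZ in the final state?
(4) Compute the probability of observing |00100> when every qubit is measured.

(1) The final state's coefficient on |01001> equals -sqrt(sqrt(2) + 2)*exp(3*I*pi/8)/4 - sqrt(6 - 3*sqrt(2))*exp(7*I*pi/8)/4.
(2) |01000> carries amplitude -sqrt(2 - sqrt(2))*exp(7*I*pi/8)/4 + sqrt(3*sqrt(2) + 6)*exp(3*I*pi/8)/4 in the final state.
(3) The observable IYXIZ averages to 0.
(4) The probability of measuring |00100> is 0.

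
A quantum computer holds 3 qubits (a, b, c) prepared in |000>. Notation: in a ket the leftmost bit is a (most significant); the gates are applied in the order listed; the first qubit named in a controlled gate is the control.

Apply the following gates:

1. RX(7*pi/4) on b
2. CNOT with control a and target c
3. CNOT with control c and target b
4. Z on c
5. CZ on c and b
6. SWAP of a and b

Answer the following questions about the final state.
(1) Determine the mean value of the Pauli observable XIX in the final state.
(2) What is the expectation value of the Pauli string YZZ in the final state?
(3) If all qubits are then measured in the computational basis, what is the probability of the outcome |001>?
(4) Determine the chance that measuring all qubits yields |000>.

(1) The expectation value of XIX is 0.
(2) The observable YZZ averages to sqrt(2)/2.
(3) The probability of measuring |001> is 0.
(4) The probability of measuring |000> is sqrt(2)/4 + 1/2.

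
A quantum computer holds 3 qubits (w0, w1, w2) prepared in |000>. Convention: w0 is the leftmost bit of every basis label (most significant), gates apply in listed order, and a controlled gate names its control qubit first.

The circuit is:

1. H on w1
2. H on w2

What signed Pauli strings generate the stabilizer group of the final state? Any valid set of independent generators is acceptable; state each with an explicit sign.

The stabilizer group can be generated by +IXI, +IIX, +ZII, among other valid generating sets.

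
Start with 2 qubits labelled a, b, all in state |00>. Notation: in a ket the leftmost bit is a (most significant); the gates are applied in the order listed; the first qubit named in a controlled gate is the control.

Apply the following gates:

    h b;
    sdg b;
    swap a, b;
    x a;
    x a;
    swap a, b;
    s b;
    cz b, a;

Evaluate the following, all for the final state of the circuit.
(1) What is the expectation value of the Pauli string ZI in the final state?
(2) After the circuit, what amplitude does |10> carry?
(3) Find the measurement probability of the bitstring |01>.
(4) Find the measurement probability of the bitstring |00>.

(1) In the final state, ZI has expectation 1. Key observation: the block from step 3 through step 6 cancels to the identity and can be dropped.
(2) |10> carries amplitude 0 in the final state.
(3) The probability of measuring |01> is 1/2.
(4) Outcome |00> occurs with probability 1/2.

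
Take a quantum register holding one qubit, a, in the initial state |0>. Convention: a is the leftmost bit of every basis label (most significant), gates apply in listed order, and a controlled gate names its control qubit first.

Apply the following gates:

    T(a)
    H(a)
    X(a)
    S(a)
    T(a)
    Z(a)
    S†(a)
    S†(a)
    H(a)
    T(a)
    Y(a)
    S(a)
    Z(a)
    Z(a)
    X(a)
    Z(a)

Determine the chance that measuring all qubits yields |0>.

A full measurement returns |0> with probability 1/2 - sqrt(2)/4.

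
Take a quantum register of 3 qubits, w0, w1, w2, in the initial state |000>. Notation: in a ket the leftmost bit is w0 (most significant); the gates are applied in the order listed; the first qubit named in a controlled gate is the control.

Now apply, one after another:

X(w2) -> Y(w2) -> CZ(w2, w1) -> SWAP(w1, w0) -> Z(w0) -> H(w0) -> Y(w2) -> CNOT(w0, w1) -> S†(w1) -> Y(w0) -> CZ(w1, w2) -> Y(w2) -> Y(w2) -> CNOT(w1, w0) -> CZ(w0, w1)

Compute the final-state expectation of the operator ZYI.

The expectation value of ZYI is -1.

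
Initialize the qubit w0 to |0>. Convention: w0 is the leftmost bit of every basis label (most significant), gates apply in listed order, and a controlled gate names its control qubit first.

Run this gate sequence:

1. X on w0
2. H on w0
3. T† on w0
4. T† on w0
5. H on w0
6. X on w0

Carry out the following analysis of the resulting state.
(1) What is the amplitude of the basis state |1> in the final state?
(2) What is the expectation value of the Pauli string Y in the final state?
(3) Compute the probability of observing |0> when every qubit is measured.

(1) The amplitude on |1> is 1/2 + I/2.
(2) The expectation value of Y is 1.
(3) Outcome |0> occurs with probability 1/2.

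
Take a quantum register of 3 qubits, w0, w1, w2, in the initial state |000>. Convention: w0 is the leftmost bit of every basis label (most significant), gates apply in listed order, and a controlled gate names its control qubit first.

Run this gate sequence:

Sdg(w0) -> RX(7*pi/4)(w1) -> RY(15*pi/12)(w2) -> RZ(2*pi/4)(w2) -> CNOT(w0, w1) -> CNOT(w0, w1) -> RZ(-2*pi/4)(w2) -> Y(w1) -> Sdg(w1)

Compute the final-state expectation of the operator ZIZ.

The expectation value of ZIZ is -sqrt(2)/2. Key observation: gates 4-7 undo each other exactly, leaving only the rest of the circuit to track.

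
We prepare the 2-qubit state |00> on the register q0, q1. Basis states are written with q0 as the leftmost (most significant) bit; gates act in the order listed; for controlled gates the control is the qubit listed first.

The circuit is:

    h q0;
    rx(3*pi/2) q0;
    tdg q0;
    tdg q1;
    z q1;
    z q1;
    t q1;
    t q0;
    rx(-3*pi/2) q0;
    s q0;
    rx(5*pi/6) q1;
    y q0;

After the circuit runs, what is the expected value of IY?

The expectation value of IY is -1/2. Key observation: the block from step 2 through step 9 cancels to the identity and can be dropped.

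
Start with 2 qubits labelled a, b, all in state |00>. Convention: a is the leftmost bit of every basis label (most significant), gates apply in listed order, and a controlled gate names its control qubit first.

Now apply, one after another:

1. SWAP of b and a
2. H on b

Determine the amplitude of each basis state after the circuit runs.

After the circuit, the state carries amplitude sqrt(2)/2 on |00>, sqrt(2)/2 on |01>, 0 on |10>, 0 on |11>.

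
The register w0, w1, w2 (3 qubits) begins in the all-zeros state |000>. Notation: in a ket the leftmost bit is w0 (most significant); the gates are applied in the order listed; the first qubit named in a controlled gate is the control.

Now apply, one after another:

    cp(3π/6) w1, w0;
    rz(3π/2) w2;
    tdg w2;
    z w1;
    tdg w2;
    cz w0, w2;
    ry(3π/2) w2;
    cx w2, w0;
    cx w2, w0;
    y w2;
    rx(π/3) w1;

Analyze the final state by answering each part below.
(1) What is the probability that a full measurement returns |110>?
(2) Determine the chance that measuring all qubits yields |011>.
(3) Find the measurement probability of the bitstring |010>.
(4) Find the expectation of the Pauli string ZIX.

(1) A full measurement returns |110> with probability 0. Key observation: the block from step 8 through step 9 cancels to the identity and can be dropped.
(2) The probability of measuring |011> is 1/8.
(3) A full measurement returns |010> with probability 1/8.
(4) The observable ZIX averages to 1.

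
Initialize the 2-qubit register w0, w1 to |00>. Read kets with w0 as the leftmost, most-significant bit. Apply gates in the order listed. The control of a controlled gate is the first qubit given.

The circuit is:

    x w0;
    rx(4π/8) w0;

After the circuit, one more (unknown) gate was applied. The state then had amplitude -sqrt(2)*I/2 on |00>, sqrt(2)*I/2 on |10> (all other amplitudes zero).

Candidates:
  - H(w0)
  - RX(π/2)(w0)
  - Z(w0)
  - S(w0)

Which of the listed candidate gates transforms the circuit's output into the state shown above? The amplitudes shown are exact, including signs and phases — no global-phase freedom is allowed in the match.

The unique candidate consistent with the amplitudes is S(w0).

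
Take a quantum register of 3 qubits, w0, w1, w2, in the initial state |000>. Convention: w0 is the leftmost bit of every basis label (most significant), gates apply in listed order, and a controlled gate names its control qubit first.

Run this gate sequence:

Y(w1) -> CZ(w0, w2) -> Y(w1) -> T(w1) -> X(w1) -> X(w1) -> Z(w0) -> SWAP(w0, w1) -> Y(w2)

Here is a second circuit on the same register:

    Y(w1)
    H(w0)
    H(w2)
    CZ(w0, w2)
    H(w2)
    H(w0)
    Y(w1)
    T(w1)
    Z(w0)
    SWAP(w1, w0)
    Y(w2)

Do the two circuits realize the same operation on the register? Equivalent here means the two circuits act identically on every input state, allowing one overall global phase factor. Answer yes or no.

No, they are not equivalent — no single phase factor reconciles the two unitaries.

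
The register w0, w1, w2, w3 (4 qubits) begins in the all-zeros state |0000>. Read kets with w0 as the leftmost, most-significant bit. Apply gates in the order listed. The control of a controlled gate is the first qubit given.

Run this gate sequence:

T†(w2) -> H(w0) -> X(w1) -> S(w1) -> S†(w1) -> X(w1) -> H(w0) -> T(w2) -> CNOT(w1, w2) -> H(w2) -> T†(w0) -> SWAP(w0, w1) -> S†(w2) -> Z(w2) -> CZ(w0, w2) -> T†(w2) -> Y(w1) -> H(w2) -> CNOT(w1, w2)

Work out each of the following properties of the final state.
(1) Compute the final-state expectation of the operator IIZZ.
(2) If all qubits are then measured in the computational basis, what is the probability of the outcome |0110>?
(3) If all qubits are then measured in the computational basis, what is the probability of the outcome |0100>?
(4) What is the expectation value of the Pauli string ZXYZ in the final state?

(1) The expectation value of IIZZ is -sqrt(2)/2. Key observation: steps 1-8 multiply out to the identity, so the circuit reduces to the remaining gates.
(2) Outcome |0110> occurs with probability sqrt(2)/4 + 1/2.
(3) A full measurement returns |0100> with probability 1/2 - sqrt(2)/4.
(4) The observable ZXYZ averages to 0.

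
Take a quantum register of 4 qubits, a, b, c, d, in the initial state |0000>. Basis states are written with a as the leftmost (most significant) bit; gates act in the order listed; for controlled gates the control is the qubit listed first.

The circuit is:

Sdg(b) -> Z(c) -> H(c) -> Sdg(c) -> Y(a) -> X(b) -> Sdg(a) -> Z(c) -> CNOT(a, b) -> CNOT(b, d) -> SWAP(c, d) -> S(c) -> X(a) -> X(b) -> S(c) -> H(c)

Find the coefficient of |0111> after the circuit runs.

The final state's coefficient on |0111> equals I/2.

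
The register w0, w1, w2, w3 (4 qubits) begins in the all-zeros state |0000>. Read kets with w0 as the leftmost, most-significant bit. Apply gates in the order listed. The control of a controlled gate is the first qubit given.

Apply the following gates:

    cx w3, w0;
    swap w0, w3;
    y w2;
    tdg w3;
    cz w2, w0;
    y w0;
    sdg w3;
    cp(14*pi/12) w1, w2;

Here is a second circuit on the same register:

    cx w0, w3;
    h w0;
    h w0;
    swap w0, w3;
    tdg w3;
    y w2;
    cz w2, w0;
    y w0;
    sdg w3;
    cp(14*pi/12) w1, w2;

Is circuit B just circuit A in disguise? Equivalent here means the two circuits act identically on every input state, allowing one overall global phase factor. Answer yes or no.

No — the two circuits implement different unitaries, even allowing a global phase.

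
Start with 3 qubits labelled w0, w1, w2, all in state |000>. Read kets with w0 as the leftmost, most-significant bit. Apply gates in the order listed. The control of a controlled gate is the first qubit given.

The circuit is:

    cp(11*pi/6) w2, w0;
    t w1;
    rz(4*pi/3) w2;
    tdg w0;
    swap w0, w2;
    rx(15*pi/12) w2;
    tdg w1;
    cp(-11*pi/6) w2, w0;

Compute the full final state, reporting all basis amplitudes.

The resulting statevector has amplitude sqrt(2 - sqrt(2))*exp(I*pi/3)/2 on |000>, sqrt(sqrt(2) + 2)*exp(5*I*pi/6)/2 on |001>, and 0 on every other basis state.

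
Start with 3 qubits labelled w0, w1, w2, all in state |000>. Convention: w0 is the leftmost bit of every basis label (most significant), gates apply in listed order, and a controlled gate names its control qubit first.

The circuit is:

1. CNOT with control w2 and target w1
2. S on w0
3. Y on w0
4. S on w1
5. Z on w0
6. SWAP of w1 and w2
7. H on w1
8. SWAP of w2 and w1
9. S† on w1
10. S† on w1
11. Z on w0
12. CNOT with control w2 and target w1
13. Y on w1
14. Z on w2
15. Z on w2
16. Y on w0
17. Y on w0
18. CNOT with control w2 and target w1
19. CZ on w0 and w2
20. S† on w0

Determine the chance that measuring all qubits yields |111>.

The probability of measuring |111> is 1/2.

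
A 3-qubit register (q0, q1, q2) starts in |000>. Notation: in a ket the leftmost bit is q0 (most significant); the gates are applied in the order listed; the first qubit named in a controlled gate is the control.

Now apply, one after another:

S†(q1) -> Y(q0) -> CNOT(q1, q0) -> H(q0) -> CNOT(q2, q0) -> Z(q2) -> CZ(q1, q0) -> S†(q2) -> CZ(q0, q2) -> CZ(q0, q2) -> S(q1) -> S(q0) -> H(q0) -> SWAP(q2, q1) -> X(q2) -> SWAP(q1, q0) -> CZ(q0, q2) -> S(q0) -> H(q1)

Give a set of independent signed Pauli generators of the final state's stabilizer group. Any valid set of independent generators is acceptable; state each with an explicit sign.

The stabilizer group can be generated by -IYI, +ZII, -IIZ, among other valid generating sets.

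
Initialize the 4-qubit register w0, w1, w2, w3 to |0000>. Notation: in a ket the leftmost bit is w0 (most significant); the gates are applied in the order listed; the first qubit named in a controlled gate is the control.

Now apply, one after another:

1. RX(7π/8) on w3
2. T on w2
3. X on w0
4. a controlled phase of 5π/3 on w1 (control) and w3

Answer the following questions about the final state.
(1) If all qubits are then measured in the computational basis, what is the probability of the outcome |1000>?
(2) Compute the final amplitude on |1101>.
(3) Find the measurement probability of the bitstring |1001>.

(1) Outcome |1000> occurs with probability cos(7*pi/16)**2.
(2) The final state's coefficient on |1101> equals 0.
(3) Outcome |1001> occurs with probability sin(7*pi/16)**2.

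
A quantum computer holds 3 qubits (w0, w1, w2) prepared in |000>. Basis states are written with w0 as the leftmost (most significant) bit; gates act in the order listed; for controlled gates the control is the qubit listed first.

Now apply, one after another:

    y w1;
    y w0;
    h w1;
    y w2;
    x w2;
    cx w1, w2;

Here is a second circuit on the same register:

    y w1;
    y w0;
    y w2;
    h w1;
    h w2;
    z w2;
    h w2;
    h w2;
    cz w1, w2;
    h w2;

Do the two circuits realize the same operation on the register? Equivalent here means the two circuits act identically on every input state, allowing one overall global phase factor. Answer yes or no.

Yes: on every input state the two circuits agree up to one overall phase factor.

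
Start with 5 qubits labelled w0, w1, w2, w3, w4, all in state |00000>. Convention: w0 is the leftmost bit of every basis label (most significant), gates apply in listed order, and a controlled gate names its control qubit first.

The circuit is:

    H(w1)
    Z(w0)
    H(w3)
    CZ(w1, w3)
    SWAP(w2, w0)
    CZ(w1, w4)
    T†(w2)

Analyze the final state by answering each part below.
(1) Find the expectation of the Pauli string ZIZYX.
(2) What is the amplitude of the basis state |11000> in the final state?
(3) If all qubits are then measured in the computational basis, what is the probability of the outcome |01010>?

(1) The observable ZIZYX averages to 0.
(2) |11000> carries amplitude 0 in the final state.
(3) Outcome |01010> occurs with probability 1/4.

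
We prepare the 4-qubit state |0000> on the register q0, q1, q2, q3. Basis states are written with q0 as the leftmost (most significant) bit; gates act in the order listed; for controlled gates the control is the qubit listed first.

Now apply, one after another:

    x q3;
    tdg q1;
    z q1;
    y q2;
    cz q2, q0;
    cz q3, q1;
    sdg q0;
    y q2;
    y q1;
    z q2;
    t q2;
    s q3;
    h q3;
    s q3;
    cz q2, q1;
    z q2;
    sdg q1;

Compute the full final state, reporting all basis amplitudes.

The resulting statevector has amplitude sqrt(2)*I/2 on |0100>, sqrt(2)/2 on |0101>, and 0 on every other basis state.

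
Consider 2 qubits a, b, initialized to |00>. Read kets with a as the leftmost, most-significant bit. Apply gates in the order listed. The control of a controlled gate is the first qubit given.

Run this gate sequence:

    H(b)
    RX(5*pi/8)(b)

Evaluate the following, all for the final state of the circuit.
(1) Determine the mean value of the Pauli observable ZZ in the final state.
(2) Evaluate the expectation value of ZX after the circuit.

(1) The observable ZZ averages to 0.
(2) In the final state, ZX has expectation 1.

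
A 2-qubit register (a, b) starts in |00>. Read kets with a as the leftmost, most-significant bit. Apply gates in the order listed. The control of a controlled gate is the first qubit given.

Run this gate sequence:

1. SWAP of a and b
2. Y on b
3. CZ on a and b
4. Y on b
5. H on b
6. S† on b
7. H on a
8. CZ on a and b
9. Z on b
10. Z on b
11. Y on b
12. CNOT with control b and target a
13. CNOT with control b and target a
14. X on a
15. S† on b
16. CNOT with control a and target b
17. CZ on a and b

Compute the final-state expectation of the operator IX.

The expectation value of IX is 1.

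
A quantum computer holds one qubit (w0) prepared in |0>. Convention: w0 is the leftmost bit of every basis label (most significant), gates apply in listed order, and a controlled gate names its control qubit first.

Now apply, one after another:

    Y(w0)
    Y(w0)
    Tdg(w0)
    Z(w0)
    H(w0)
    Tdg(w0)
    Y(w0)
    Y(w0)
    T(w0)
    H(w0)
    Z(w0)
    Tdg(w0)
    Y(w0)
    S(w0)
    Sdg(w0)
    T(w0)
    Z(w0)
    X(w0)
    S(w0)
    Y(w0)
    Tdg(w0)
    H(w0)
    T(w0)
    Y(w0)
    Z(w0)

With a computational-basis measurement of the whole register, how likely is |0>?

A full measurement returns |0> with probability 1/2. Key observation: the block from step 4 through step 11 cancels to the identity and can be dropped.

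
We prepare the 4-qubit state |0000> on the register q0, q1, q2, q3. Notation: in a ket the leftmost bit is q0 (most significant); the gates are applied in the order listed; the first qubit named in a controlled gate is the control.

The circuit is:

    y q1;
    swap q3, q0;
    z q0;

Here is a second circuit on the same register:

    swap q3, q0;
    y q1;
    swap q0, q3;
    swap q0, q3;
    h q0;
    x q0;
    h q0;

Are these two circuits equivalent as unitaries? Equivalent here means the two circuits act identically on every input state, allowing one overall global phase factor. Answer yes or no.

Yes — the two circuits implement the same unitary up to a global phase.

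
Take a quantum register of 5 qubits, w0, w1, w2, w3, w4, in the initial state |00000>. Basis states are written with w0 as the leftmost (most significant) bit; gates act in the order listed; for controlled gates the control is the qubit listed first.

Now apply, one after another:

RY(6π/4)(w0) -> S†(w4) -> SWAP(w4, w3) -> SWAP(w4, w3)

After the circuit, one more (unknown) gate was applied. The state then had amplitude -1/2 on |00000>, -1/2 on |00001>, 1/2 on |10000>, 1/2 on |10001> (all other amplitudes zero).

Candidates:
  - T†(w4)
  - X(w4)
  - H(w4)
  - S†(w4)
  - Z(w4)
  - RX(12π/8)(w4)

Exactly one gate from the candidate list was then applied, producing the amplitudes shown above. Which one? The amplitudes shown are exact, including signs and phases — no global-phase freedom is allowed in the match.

The unique candidate consistent with the amplitudes is H(w4). Key observation: steps 3-4 multiply out to the identity, so the circuit reduces to the remaining gates.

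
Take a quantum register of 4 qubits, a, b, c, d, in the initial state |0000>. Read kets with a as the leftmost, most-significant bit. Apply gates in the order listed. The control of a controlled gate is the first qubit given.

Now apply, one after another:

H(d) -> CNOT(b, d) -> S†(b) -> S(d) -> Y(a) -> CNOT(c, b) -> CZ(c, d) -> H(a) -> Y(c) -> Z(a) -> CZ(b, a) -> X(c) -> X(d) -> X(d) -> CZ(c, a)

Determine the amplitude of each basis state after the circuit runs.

The final amplitudes are -1/2 on |0000>, -I/2 on |0001>, -1/2 on |1000>, -I/2 on |1001>, and 0 on every other basis state.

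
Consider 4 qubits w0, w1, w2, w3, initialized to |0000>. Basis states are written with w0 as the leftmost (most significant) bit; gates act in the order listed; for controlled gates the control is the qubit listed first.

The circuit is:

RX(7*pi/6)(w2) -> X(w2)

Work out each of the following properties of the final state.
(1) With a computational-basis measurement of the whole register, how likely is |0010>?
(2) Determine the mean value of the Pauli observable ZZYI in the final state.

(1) A full measurement returns |0010> with probability 1/2 - sqrt(3)/4.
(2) The expectation value of ZZYI is -1/2.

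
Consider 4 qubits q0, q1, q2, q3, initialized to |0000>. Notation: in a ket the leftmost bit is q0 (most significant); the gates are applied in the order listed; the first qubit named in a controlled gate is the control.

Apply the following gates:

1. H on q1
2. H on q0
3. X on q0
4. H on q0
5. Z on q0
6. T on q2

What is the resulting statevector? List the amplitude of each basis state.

After the circuit, the state carries amplitude sqrt(2)/2 on |0000>, sqrt(2)/2 on |0100>, and 0 on every other basis state. Key observation: steps 2-5 multiply out to the identity, so the circuit reduces to the remaining gates.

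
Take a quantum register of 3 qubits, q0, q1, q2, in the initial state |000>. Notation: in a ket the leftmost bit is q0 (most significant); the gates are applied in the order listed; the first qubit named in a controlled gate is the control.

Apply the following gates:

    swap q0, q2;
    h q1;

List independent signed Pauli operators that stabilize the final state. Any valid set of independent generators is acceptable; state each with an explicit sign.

The stabilizer group can be generated by +IXI, +ZII, +IIZ, among other valid generating sets.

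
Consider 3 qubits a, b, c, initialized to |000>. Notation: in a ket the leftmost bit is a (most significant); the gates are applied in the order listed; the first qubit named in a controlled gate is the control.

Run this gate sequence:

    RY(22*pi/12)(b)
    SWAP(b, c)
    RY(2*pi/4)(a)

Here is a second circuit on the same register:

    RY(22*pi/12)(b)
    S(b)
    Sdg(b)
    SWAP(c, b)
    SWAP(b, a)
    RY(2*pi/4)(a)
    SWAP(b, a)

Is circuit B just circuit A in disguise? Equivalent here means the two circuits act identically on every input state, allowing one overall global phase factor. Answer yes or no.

No: there is an input state on which the two circuits produce genuinely different outputs (not merely differing by a phase).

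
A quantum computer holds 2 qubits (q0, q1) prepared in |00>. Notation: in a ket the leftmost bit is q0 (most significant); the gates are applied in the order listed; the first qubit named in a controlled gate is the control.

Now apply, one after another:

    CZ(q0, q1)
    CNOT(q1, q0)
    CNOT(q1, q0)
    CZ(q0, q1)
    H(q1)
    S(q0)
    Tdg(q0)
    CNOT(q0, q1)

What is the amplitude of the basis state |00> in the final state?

The amplitude on |00> is sqrt(2)/2.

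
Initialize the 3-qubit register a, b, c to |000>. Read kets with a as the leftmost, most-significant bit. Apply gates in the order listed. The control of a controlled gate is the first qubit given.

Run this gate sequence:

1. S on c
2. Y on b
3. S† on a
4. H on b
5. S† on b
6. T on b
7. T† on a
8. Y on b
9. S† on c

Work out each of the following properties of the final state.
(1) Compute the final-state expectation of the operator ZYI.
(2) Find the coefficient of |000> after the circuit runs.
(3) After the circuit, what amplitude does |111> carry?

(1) The observable ZYI averages to sqrt(2)/2.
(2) The amplitude on |000> is sqrt(2)*exp(3*I*pi/4)/2.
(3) The final state's coefficient on |111> equals 0.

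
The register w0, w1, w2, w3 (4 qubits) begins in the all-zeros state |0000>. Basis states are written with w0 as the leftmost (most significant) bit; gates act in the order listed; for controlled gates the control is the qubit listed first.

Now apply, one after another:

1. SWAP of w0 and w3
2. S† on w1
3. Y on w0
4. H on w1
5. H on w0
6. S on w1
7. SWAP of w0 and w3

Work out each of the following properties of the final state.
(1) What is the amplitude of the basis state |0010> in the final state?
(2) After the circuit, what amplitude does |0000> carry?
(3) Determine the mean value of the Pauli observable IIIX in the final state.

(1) |0010> carries amplitude 0 in the final state.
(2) The final state's coefficient on |0000> equals I/2.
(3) The expectation value of IIIX is -1.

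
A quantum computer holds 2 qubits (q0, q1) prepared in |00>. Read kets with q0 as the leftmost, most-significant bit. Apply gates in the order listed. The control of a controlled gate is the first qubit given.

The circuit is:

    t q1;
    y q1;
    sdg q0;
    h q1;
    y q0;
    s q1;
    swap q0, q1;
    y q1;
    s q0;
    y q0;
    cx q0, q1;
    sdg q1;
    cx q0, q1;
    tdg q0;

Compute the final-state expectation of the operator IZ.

The expectation value of IZ is 1.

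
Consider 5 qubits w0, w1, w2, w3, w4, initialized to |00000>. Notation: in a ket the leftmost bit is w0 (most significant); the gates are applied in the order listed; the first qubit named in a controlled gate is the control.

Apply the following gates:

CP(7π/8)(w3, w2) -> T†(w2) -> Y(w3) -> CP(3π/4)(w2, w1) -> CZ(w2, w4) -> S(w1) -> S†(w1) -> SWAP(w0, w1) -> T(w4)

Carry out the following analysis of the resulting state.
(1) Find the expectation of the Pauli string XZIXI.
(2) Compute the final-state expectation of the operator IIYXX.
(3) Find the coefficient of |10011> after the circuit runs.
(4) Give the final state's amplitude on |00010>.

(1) The expectation value of XZIXI is 0. Key observation: steps 6-7 multiply out to the identity, so the circuit reduces to the remaining gates.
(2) The observable IIYXX averages to 0.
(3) The amplitude on |10011> is 0.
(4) |00010> carries amplitude I in the final state.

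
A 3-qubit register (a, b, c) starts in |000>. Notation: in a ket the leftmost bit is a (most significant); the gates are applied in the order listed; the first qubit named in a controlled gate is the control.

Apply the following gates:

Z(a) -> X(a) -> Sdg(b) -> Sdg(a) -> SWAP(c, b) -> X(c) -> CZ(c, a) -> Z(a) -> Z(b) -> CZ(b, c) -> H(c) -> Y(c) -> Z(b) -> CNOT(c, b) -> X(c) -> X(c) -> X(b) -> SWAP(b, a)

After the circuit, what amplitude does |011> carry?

The amplitude on |011> is sqrt(2)/2.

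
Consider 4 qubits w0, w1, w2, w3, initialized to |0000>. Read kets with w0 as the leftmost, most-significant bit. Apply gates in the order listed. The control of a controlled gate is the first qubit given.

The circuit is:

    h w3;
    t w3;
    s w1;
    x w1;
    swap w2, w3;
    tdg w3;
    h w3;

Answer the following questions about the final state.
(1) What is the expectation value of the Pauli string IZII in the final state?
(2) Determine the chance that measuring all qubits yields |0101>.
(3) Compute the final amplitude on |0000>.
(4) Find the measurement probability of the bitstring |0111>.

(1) In the final state, IZII has expectation -1.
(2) Outcome |0101> occurs with probability 1/4.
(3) The final state's coefficient on |0000> equals 0.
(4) A full measurement returns |0111> with probability 1/4.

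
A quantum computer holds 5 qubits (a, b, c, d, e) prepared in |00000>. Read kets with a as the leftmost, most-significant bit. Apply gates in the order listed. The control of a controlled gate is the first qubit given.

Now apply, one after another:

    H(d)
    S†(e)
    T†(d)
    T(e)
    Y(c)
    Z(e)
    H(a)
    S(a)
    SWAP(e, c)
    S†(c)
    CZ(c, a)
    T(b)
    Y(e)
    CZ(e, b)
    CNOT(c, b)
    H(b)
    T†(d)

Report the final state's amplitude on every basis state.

The resulting statevector has amplitude sqrt(2)/4 on |00000>, -sqrt(2)*I/4 on |00010>, sqrt(2)/4 on |01000>, -sqrt(2)*I/4 on |01010>, sqrt(2)*I/4 on |10000>, sqrt(2)/4 on |10010>, sqrt(2)*I/4 on |11000>, sqrt(2)/4 on |11010>, and 0 on every other basis state.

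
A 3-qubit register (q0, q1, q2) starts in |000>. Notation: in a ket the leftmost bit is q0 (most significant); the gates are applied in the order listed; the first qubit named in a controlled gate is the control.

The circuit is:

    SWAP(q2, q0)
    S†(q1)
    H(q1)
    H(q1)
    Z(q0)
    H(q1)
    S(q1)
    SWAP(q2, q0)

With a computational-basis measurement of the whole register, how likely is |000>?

Outcome |000> occurs with probability 1/2.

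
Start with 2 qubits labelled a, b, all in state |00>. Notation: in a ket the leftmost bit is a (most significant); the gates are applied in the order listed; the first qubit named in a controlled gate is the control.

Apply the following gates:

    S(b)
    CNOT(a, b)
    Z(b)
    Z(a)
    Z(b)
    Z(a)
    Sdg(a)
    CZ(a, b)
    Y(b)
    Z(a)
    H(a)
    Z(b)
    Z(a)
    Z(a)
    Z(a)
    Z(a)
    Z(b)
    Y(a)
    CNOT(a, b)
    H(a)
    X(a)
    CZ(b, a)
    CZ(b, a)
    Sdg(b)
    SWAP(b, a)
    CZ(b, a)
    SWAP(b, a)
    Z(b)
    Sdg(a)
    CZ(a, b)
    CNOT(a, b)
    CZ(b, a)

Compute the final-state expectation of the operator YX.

In the final state, YX has expectation -1.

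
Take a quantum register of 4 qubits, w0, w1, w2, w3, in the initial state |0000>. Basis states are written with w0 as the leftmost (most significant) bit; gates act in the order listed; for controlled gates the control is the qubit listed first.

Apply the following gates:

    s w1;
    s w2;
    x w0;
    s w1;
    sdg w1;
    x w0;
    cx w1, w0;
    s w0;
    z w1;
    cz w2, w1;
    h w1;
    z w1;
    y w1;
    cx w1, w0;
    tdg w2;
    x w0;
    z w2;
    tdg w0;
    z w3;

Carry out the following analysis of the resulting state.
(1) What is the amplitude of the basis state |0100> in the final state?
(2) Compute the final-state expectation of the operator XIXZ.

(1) The amplitude on |0100> is sqrt(2)*I/2. Key observation: gates 3-6 undo each other exactly, leaving only the rest of the circuit to track.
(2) The observable XIXZ averages to 0.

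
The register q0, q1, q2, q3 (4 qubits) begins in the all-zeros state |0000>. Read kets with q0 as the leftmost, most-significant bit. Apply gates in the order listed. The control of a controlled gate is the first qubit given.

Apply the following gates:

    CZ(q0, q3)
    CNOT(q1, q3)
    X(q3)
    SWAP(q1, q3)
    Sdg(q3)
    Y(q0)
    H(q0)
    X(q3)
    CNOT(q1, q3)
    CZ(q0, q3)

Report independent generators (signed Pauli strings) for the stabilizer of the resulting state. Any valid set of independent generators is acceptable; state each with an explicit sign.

One valid set of independent stabilizer generators is -XIII, -IZII, +IIZI, +IIIZ (any independent generating set of the same group is equally correct).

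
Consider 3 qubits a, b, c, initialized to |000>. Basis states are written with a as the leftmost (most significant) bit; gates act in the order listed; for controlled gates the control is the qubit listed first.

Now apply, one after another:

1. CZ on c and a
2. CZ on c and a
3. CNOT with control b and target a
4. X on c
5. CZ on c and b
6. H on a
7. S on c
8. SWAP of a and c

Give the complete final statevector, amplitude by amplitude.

After the circuit, the state carries amplitude sqrt(2)*I/2 on |100>, sqrt(2)*I/2 on |101>, and 0 on every other basis state. Key observation: gates 1-2 undo each other exactly, leaving only the rest of the circuit to track.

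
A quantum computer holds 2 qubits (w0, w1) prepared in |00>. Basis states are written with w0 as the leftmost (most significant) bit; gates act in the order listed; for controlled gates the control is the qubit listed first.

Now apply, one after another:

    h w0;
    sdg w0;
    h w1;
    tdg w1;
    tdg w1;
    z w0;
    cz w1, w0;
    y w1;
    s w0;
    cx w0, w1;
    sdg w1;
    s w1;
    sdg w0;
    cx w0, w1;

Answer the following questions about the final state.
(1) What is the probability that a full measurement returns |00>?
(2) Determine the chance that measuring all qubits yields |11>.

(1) A full measurement returns |00> with probability 1/4.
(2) Outcome |11> occurs with probability 1/4.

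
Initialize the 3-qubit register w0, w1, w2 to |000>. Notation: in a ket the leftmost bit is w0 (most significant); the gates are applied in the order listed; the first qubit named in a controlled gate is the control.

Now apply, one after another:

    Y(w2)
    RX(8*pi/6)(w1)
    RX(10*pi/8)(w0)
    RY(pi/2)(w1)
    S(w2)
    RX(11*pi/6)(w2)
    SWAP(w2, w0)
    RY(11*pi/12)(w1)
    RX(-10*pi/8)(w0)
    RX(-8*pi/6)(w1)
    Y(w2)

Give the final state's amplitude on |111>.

|111> carries amplitude I*(-sqrt(3*sqrt(2) + 6)/16 - sqrt(4 - 2*sqrt(2))/32 + sqrt(6*sqrt(2) + 12)/32) in the final state.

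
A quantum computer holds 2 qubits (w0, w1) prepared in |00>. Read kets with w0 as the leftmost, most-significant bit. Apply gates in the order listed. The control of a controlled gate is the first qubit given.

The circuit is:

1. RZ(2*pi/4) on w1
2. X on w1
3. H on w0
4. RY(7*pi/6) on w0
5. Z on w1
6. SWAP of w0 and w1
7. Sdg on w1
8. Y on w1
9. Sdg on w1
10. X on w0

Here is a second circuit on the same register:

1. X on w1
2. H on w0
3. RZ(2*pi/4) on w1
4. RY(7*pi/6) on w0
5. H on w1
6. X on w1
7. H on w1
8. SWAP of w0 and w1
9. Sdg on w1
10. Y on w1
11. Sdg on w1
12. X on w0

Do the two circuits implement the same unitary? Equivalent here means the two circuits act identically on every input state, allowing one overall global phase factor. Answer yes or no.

No: there is an input state on which the two circuits produce genuinely different outputs (not merely differing by a phase).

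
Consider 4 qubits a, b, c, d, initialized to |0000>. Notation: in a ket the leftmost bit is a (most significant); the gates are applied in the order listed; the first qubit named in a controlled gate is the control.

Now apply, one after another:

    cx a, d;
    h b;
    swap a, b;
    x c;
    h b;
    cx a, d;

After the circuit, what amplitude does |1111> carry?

|1111> carries amplitude 1/2 in the final state.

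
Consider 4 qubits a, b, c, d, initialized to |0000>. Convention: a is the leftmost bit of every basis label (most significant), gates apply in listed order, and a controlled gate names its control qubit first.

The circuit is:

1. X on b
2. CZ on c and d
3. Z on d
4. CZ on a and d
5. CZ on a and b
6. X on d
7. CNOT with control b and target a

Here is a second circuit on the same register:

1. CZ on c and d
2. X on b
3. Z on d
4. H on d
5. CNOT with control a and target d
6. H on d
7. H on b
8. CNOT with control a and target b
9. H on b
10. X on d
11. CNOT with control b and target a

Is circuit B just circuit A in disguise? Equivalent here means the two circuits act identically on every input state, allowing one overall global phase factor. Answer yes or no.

Yes, they are equivalent — the unitaries differ by at most a global phase.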